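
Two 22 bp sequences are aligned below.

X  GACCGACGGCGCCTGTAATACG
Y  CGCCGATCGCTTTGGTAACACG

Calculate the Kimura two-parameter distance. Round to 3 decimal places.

Of 22 sites, 5 differences are transitions and 4 are transversions, so P = 5/22 ≈ 0.227273 and Q = 4/22 ≈ 0.181818.
Under the Kimura two-parameter model, d = −½ ln(1 − 2P − Q) − ¼ ln(1 − 2Q).
1 − 2P − Q = 0.363636, giving −½ ln(0.363636) = 0.505801.
1 − 2Q = 0.636364, giving −¼ ln(0.636364) = 0.112996.
d = 0.505801 + 0.112996 = 0.618797.

0.619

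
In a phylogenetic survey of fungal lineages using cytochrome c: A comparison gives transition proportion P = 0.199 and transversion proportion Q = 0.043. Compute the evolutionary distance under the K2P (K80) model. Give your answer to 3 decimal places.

Under the Kimura two-parameter model, d = −½ ln(1 − 2P − Q) − ¼ ln(1 − 2Q).
1 − 2P − Q = 0.559, giving −½ ln(0.559) = 0.290803.
1 − 2Q = 0.914, giving −¼ ln(0.914) = 0.022481.
d = 0.290803 + 0.022481 = 0.313284.

0.313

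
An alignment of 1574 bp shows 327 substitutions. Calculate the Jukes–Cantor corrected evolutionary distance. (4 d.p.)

0.2433

p = 327/1574 ≈ 0.207751.
d = −(3/4) ln(1 − 4p/3) = −0.75 ln(1 − 0.277001) = −0.75 ln(0.722999)
  = −0.75 × (-0.324347) = 0.243260 substitutions/site.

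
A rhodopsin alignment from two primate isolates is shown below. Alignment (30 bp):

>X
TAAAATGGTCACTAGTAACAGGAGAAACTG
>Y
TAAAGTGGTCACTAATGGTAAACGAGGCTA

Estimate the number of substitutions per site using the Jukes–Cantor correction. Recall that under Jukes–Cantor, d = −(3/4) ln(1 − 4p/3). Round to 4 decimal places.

0.5034

The sequences differ at 11 of 30 sites, so p = 11/30 ≈ 0.366667.
d = −(3/4) ln(1 − 4p/3) = −0.75 ln(1 − 0.488889) = −0.75 ln(0.511111)
  = −0.75 × (-0.671168) = 0.503376 substitutions/site.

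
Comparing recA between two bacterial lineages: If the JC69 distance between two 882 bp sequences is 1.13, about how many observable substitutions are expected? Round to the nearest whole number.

515

Invert JC69: p = (3/4)(1 − e^(−4d/3)) = 0.75 × (1 − e^(-1.506667)) = 0.75 × (1 − 0.221647) = 0.583765.
Expected differing sites = pL ≈ 0.583765 × 882 = 514.88073 ≈ 515.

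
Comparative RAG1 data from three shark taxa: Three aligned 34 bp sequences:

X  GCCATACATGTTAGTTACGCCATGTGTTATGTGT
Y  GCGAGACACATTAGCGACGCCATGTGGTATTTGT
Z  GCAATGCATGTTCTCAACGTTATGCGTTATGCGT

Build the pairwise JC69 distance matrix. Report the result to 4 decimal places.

d(X,Y) = 0.2824, d(X,Z) = 0.3734, d(Y,Z) = 0.5972

X–Y: 8/34 sites differ → p ≈ 0.235294, d = −0.75 ln(1 − 0.313725) = 0.282358 ≈ 0.2824.
X–Z: 10/34 sites differ → p ≈ 0.294118, d = −0.75 ln(1 − 0.392157) = 0.373379 ≈ 0.3734.
Y–Z: 14/34 sites differ → p ≈ 0.411765, d = −0.75 ln(1 − 0.54902) = 0.597249 ≈ 0.5972.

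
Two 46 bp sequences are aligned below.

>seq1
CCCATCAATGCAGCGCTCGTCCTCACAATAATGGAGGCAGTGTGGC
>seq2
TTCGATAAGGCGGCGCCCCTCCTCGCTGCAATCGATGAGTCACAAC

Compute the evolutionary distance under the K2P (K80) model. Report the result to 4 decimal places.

Of 46 sites, 15 differences are transitions and 8 are transversions, so P = 15/46 ≈ 0.326087 and Q = 8/46 ≈ 0.173913.
Under the Kimura two-parameter model, d = −½ ln(1 − 2P − Q) − ¼ ln(1 − 2Q).
1 − 2P − Q = 0.173913, giving −½ ln(0.173913) = 0.874600.
1 − 2Q = 0.652174, giving −¼ ln(0.652174) = 0.106861.
d = 0.874600 + 0.106861 = 0.981461.

0.9815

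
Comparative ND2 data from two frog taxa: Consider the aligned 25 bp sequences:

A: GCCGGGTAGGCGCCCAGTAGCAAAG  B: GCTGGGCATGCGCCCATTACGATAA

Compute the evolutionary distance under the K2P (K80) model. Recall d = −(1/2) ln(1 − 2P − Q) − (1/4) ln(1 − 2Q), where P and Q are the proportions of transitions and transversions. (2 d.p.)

0.42

Of 25 sites, 3 differences are transitions and 5 are transversions, so P = 3/25 = 0.12 and Q = 5/25 = 0.2.
Under the Kimura two-parameter model, d = −½ ln(1 − 2P − Q) − ¼ ln(1 − 2Q).
1 − 2P − Q = 0.56, giving −½ ln(0.56) = 0.289909.
1 − 2Q = 0.6, giving −¼ ln(0.6) = 0.127706.
d = 0.289909 + 0.127706 = 0.417615.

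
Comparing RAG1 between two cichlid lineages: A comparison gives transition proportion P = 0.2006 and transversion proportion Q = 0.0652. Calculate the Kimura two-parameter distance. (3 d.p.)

0.349

Under the Kimura two-parameter model, d = −½ ln(1 − 2P − Q) − ¼ ln(1 − 2Q).
1 − 2P − Q = 0.5336, giving −½ ln(0.5336) = 0.314054.
1 − 2Q = 0.8696, giving −¼ ln(0.8696) = 0.034930.
d = 0.314054 + 0.034930 = 0.348984.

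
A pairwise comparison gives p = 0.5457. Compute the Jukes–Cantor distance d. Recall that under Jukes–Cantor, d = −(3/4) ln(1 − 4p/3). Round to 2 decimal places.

0.98

d = −(3/4) ln(1 − 4p/3) = −0.75 ln(1 − 0.7276) = −0.75 ln(0.2724)
  = −0.75 × (-1.300484) = 0.975363 substitutions/site.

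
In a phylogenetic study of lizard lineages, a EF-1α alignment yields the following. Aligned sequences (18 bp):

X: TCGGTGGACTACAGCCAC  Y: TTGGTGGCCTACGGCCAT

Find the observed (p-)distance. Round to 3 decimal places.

0.222

The sequences differ at 4 of 18 positions (sites 2, 8, 13, 18).
p = 4/18 = 0.222222… ≈ 0.222 (to 3 d.p.).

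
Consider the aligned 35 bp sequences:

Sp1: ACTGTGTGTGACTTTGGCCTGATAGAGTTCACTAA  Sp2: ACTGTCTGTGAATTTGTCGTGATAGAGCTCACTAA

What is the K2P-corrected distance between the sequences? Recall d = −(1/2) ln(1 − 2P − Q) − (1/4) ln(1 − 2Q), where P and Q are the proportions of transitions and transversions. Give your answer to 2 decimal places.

Of 35 sites, 1 differences are transitions and 4 are transversions, so P = 1/35 ≈ 0.028571 and Q = 4/35 ≈ 0.114286.
Under the Kimura two-parameter model, d = −½ ln(1 − 2P − Q) − ¼ ln(1 − 2Q).
1 − 2P − Q = 0.828572, giving −½ ln(0.828572) = 0.094026.
1 − 2Q = 0.771428, giving −¼ ln(0.771428) = 0.064878.
d = 0.094026 + 0.064878 = 0.158904.

0.16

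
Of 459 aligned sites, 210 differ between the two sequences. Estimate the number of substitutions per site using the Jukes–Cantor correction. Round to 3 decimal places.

0.706

p = 210/459 ≈ 0.457516.
d = −(3/4) ln(1 − 4p/3) = −0.75 ln(1 − 0.610021) = −0.75 ln(0.389979)
  = −0.75 × (-0.941662) = 0.706247 substitutions/site.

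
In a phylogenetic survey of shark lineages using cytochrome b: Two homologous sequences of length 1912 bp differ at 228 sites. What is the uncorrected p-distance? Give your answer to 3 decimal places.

p = 228/1912 = 0.119246… ≈ 0.119 (to 3 d.p.).

0.119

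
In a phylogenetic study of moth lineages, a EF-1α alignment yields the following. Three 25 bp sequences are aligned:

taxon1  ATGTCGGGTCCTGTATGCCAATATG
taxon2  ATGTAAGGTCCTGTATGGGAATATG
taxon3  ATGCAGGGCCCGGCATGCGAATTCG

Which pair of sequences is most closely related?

taxon1 and taxon2

taxon1–taxon2: 4/25 differ, p = 0.160, d = 0.180.
taxon1–taxon3: 8/25 differ, p = 0.320, d = 0.417.
taxon2–taxon3: 8/25 differ, p = 0.320, d = 0.417.
The smallest distance is between taxon1 and taxon2.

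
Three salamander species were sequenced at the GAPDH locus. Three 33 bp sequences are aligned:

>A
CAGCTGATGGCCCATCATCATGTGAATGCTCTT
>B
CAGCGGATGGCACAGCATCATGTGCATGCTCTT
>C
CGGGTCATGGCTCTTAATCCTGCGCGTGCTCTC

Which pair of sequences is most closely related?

A and B

A–B: 4/33 differ, p = 0.121, d = 0.132.
A–C: 11/33 differ, p = 0.333, d = 0.441.
B–C: 12/33 differ, p = 0.364, d = 0.497.
The smallest distance is between A and B.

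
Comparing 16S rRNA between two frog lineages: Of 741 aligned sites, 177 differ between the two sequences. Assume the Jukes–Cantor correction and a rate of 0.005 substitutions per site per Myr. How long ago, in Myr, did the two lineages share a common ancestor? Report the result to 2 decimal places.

p = 177/741 ≈ 0.238866.
d = −(3/4) ln(1 − 4p/3) = −0.75 ln(1 − 0.318488) = −0.75 ln(0.681512)
  = −0.75 × (-0.383441) = 0.287581 substitutions/site.
Under a molecular clock d = 2μt, so t = d/(2μ) = 0.287581 / (2 × 0.005) = 28.76 Myr.

28.76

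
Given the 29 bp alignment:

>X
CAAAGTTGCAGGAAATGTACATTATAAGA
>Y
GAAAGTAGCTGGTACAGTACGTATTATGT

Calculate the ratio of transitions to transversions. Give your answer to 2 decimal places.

0.10

Transitions are A↔G and C↔T; transversions are all other mismatches.
Transitions: 1. Transversions: 10.
R = 1/10 = 0.10.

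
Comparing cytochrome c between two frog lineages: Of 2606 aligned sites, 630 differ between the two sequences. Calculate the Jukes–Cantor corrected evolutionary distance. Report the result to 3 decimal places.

0.292

p = 630/2606 ≈ 0.24175.
d = −(3/4) ln(1 − 4p/3) = −0.75 ln(1 − 0.322333) = −0.75 ln(0.677667)
  = −0.75 × (-0.389099) = 0.291824 substitutions/site.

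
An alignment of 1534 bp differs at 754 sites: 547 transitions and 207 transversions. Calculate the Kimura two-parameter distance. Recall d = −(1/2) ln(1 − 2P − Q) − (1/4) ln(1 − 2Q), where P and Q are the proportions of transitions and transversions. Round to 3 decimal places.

1.021

P = 547/1534 ≈ 0.356584 and Q = 207/1534 ≈ 0.134941.
Under the Kimura two-parameter model, d = −½ ln(1 − 2P − Q) − ¼ ln(1 − 2Q).
1 − 2P − Q = 0.151891, giving −½ ln(0.151891) = 0.942296.
1 − 2Q = 0.730118, giving −¼ ln(0.730118) = 0.078637.
d = 0.942296 + 0.078637 = 1.020933.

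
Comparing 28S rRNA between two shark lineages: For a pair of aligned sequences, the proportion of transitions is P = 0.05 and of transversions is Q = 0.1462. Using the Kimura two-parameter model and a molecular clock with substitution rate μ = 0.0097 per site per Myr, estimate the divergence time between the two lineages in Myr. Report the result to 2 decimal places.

11.74

Under the Kimura two-parameter model, d = −½ ln(1 − 2P − Q) − ¼ ln(1 − 2Q).
1 − 2P − Q = 0.7538, giving −½ ln(0.7538) = 0.141314.
1 − 2Q = 0.7076, giving −¼ ln(0.7076) = 0.086469.
d = 0.141314 + 0.086469 = 0.227783.
Under a molecular clock d = 2μt, so t = d/(2μ) = 0.227783 / (2 × 0.0097) = 11.74 Myr.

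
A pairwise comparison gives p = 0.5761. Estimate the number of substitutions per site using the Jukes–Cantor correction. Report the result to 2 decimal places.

1.10

d = −(3/4) ln(1 − 4p/3) = −0.75 ln(1 − 0.768133) = −0.75 ln(0.231867)
  = −0.75 × (-1.461591) = 1.096193 substitutions/site.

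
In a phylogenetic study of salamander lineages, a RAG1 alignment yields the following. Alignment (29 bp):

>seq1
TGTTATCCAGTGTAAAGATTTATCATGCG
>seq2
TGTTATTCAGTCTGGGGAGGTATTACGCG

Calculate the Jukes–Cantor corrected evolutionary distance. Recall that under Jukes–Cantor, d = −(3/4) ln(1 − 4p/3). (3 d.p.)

The sequences differ at 9 of 29 sites (7, 12, 14, 15, 16, 19, 20, 24, 26), so p = 9/29 ≈ 0.310345.
d = −(3/4) ln(1 − 4p/3) = −0.75 ln(1 − 0.413793) = −0.75 ln(0.586207)
  = −0.75 × (-0.534082) = 0.400562 substitutions/site.

0.401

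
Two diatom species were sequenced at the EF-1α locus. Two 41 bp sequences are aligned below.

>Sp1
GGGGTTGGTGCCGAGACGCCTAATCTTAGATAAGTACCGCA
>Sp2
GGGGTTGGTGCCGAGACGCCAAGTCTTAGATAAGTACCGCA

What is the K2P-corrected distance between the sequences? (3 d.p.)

0.050

Of 41 sites, 1 differences are transitions and 1 are transversions, so P = 1/41 ≈ 0.02439 and Q = 1/41 ≈ 0.02439.
Under the Kimura two-parameter model, d = −½ ln(1 − 2P − Q) − ¼ ln(1 − 2Q).
1 − 2P − Q = 0.92683, giving −½ ln(0.92683) = 0.037993.
1 − 2Q = 0.95122, giving −¼ ln(0.95122) = 0.012502.
d = 0.037993 + 0.012502 = 0.050495.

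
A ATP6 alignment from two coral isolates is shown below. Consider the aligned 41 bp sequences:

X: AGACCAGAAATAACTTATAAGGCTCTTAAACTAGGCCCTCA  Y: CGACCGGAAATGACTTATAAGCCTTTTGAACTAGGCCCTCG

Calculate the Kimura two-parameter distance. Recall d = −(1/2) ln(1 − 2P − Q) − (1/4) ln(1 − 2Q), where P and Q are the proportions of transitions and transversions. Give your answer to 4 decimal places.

Of 41 sites, 5 differences are transitions and 2 are transversions, so P = 5/41 ≈ 0.121951 and Q = 2/41 ≈ 0.04878.
Under the Kimura two-parameter model, d = −½ ln(1 − 2P − Q) − ¼ ln(1 − 2Q).
1 − 2P − Q = 0.707318, giving −½ ln(0.707318) = 0.173137.
1 − 2Q = 0.90244, giving −¼ ln(0.90244) = 0.025663.
d = 0.173137 + 0.025663 = 0.198800.

0.1988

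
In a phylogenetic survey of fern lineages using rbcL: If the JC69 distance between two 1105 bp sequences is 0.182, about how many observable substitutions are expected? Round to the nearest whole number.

179

Invert JC69: p = (3/4)(1 − e^(−4d/3)) = 0.75 × (1 − e^(-0.242667)) = 0.75 × (1 − 0.784533) = 0.161600.
Expected differing sites = pL ≈ 0.161600 × 1105 = 178.568 ≈ 179.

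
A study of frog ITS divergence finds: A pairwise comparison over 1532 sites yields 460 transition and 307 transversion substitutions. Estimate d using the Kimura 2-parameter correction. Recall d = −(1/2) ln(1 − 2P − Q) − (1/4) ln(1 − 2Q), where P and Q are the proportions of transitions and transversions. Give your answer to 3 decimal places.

P = 460/1532 ≈ 0.300261 and Q = 307/1532 ≈ 0.200392.
Under the Kimura two-parameter model, d = −½ ln(1 − 2P − Q) − ¼ ln(1 − 2Q).
1 − 2P − Q = 0.199086, giving −½ ln(0.199086) = 0.807009.
1 − 2Q = 0.599216, giving −¼ ln(0.599216) = 0.128033.
d = 0.807009 + 0.128033 = 0.935042.

0.935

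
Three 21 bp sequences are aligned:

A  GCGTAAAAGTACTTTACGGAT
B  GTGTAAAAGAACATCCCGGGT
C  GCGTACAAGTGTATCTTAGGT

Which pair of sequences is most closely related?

A–B: 6/21 differ, p = 0.286, d = 0.360.
A–C: 9/21 differ, p = 0.429, d = 0.635.
B–C: 8/21 differ, p = 0.381, d = 0.532.
The smallest distance is between A and B.

A and B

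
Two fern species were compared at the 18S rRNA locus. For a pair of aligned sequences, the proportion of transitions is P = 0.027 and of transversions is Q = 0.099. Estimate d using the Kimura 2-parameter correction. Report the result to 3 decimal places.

0.138

Under the Kimura two-parameter model, d = −½ ln(1 − 2P − Q) − ¼ ln(1 − 2Q).
1 − 2P − Q = 0.847, giving −½ ln(0.847) = 0.083027.
1 − 2Q = 0.802, giving −¼ ln(0.802) = 0.055162.
d = 0.083027 + 0.055162 = 0.138189.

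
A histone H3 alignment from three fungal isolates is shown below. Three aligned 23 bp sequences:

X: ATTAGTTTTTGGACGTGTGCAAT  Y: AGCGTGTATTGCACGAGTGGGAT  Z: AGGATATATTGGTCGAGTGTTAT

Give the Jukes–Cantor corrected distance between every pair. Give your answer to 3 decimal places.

d(X,Y) = 0.650, d(X,Z) = 0.553, d(Y,Z) = 0.390

X–Y: 10/23 sites differ → p ≈ 0.434783, d = −0.75 ln(1 − 0.579711) = 0.650110 ≈ 0.650.
X–Z: 9/23 sites differ → p ≈ 0.391304, d = −0.75 ln(1 − 0.521739) = 0.553199 ≈ 0.553.
Y–Z: 7/23 sites differ → p ≈ 0.304348, d = −0.75 ln(1 − 0.405797) = 0.390401 ≈ 0.390.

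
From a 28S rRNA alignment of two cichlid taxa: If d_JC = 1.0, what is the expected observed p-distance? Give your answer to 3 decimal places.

0.552

p = (3/4)(1 − e^(−4d/3)) = 0.75 × (1 − e^(-1.333333)) = 0.75 × (1 − 0.263597) = 0.552302.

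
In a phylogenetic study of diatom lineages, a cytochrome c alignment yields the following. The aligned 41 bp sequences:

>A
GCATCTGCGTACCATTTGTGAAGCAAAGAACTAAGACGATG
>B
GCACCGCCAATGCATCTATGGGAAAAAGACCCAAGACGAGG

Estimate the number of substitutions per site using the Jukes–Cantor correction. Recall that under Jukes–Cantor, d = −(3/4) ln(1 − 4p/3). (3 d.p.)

0.551

The sequences differ at 16 of 41 sites, so p = 16/41 ≈ 0.390244.
d = −(3/4) ln(1 − 4p/3) = −0.75 ln(1 − 0.520325) = −0.75 ln(0.479675)
  = −0.75 × (-0.734646) = 0.550985 substitutions/site.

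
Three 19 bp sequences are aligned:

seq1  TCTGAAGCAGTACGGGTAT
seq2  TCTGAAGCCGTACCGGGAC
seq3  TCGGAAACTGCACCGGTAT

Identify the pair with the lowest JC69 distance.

seq1–seq2: 4/19 differ, p = 0.211, d = 0.247.
seq1–seq3: 5/19 differ, p = 0.263, d = 0.324.
seq2–seq3: 6/19 differ, p = 0.316, d = 0.410.
The smallest distance is between seq1 and seq2.

seq1 and seq2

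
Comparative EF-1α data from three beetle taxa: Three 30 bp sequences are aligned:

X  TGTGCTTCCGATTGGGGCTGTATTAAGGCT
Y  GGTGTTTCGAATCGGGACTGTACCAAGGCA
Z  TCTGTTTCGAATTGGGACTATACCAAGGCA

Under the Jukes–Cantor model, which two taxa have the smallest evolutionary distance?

Y and Z

X–Y: 9/30 differ, p = 0.300, d = 0.383.
X–Z: 9/30 differ, p = 0.300, d = 0.383.
Y–Z: 4/30 differ, p = 0.133, d = 0.147.
The smallest distance is between Y and Z.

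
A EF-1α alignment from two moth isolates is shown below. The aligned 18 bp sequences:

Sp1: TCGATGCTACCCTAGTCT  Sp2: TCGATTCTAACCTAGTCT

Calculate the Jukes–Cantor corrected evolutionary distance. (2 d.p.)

The sequences differ at 2 of 18 sites (6, 10), so p = 2/18 ≈ 0.111111.
d = −(3/4) ln(1 − 4p/3) = −0.75 ln(1 − 0.148148) = −0.75 ln(0.851852)
  = −0.75 × (-0.160342) = 0.120257 substitutions/site.

0.12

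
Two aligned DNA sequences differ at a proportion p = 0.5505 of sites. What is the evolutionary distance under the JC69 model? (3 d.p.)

d = −(3/4) ln(1 − 4p/3) = −0.75 ln(1 − 0.734) = −0.75 ln(0.266)
  = −0.75 × (-1.324259) = 0.993194 substitutions/site.

0.993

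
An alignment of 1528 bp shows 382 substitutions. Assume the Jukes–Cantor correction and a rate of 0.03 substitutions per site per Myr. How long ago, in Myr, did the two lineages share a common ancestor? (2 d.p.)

5.07

p = 382/1528 = 0.25.
d = −(3/4) ln(1 − 4p/3) = −0.75 ln(1 − 0.333333) = −0.75 ln(0.666667)
  = −0.75 × (-0.405465) = 0.304099 substitutions/site.
Under a molecular clock d = 2μt, so t = d/(2μ) = 0.304099 / (2 × 0.03) = 5.07 Myr.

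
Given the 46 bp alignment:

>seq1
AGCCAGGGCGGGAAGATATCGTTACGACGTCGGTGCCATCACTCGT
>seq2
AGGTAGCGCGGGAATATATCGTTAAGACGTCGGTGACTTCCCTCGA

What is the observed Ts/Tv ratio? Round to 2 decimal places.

0.13

Transitions are A↔G and C↔T; transversions are all other mismatches.
Transitions: 1. Transversions: 8.
R = 1/8 = 0.125 ≈ 0.13 (to 2 d.p.).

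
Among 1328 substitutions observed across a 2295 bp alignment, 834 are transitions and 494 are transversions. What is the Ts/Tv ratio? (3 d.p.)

R = 834/494 = 1.688259… ≈ 1.688 (to 3 d.p.).

1.688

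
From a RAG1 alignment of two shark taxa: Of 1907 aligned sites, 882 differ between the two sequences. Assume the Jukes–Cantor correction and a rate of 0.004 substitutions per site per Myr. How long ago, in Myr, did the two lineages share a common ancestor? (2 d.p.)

89.89

p = 882/1907 ≈ 0.462507.
d = −(3/4) ln(1 − 4p/3) = −0.75 ln(1 − 0.616676) = −0.75 ln(0.383324)
  = −0.75 × (-0.958875) = 0.719156 substitutions/site.
Under a molecular clock d = 2μt, so t = d/(2μ) = 0.719156 / (2 × 0.004) = 89.89 Myr.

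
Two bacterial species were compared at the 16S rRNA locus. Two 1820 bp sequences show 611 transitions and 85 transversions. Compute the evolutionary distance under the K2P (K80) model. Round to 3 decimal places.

P = 611/1820 ≈ 0.335714 and Q = 85/1820 ≈ 0.046703.
Under the Kimura two-parameter model, d = −½ ln(1 − 2P − Q) − ¼ ln(1 − 2Q).
1 − 2P − Q = 0.281869, giving −½ ln(0.281869) = 0.633156.
1 − 2Q = 0.906594, giving −¼ ln(0.906594) = 0.024515.
d = 0.633156 + 0.024515 = 0.657671.

0.658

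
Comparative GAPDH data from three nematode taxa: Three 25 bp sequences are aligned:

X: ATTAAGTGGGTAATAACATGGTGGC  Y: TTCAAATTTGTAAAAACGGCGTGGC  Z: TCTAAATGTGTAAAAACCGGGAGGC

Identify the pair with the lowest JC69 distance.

Y and Z

X–Y: 9/25 differ, p = 0.360, d = 0.490.
X–Z: 8/25 differ, p = 0.320, d = 0.417.
Y–Z: 6/25 differ, p = 0.240, d = 0.289.
The smallest distance is between Y and Z.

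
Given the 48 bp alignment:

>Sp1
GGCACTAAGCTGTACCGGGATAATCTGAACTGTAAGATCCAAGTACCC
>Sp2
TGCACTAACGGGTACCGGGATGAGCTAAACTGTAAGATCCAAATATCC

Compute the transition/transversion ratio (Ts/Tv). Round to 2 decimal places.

Transitions are A↔G and C↔T; transversions are all other mismatches.
Transitions: 4. Transversions: 5.
R = 4/5 = 0.80.

0.80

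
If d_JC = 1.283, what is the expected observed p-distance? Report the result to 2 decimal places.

p = (3/4)(1 − e^(−4d/3)) = 0.75 × (1 − e^(-1.710667)) = 0.75 × (1 − 0.180745) = 0.614441.

0.61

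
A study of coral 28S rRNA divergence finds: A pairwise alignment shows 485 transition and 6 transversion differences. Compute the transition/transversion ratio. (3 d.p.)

80.833

R = 485/6 = 80.833333… ≈ 80.833 (to 3 d.p.).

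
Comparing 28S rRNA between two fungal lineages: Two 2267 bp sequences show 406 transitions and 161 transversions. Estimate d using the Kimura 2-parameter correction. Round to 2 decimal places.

0.32

P = 406/2267 ≈ 0.179091 and Q = 161/2267 ≈ 0.071019.
Under the Kimura two-parameter model, d = −½ ln(1 − 2P − Q) − ¼ ln(1 − 2Q).
1 − 2P − Q = 0.570799, giving −½ ln(0.570799) = 0.280359.
1 − 2Q = 0.857962, giving −¼ ln(0.857962) = 0.038299.
d = 0.280359 + 0.038299 = 0.318658.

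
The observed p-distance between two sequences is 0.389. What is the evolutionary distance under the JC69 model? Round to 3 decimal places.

d = −(3/4) ln(1 − 4p/3) = −0.75 ln(1 − 0.518667) = −0.75 ln(0.481333)
  = −0.75 × (-0.731196) = 0.548397 substitutions/site.

0.548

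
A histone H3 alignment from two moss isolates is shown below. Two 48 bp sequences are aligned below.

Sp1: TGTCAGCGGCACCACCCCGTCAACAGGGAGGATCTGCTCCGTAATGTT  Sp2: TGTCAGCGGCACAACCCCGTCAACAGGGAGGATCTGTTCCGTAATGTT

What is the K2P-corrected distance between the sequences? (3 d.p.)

Of 48 sites, 1 differences are transitions and 1 are transversions, so P = 1/48 ≈ 0.020833 and Q = 1/48 ≈ 0.020833.
Under the Kimura two-parameter model, d = −½ ln(1 − 2P − Q) − ¼ ln(1 − 2Q).
1 − 2P − Q = 0.937501, giving −½ ln(0.937501) = 0.032269.
1 − 2Q = 0.958334, giving −¼ ln(0.958334) = 0.010640.
d = 0.032269 + 0.010640 = 0.042909.

0.043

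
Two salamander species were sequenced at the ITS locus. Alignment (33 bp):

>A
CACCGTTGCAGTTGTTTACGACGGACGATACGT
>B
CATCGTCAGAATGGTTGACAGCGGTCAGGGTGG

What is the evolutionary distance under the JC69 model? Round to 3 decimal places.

The sequences differ at 16 of 33 sites, so p = 16/33 ≈ 0.484848.
d = −(3/4) ln(1 − 4p/3) = −0.75 ln(1 − 0.646464) = −0.75 ln(0.353536)
  = −0.75 × (-1.039770) = 0.779828 substitutions/site.

0.780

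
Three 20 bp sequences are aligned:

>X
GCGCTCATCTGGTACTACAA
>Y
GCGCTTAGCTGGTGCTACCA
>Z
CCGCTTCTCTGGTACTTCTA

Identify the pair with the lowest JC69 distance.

X and Y

X–Y: 4/20 differ, p = 0.200, d = 0.233.
X–Z: 5/20 differ, p = 0.250, d = 0.304.
Y–Z: 6/20 differ, p = 0.300, d = 0.383.
The smallest distance is between X and Y.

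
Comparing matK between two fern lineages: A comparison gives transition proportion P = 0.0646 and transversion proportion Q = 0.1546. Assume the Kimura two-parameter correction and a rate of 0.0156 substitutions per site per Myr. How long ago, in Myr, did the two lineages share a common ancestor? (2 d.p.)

Under the Kimura two-parameter model, d = −½ ln(1 − 2P − Q) − ¼ ln(1 − 2Q).
1 − 2P − Q = 0.7162, giving −½ ln(0.7162) = 0.166898.
1 − 2Q = 0.6908, giving −¼ ln(0.6908) = 0.092476.
d = 0.166898 + 0.092476 = 0.259374.
Under a molecular clock d = 2μt, so t = d/(2μ) = 0.259374 / (2 × 0.0156) = 8.31 Myr.

8.31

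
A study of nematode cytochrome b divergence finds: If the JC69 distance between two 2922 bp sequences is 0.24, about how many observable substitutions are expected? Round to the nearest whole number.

600

Invert JC69: p = (3/4)(1 − e^(−4d/3)) = 0.75 × (1 − e^(-0.32)) = 0.75 × (1 − 0.726149) = 0.205388.
Expected differing sites = pL ≈ 0.205388 × 2922 = 600.143736 ≈ 600.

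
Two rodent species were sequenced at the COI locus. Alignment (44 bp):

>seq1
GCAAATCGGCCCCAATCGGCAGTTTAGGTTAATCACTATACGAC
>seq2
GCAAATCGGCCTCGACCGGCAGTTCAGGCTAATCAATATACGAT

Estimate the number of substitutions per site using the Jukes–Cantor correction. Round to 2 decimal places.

0.18

The sequences differ at 7 of 44 sites (12, 14, 16, 25, 29, 36, 44), so p = 7/44 ≈ 0.159091.
d = −(3/4) ln(1 − 4p/3) = −0.75 ln(1 − 0.212121) = −0.75 ln(0.787879)
  = −0.75 × (-0.238411) = 0.178808 substitutions/site.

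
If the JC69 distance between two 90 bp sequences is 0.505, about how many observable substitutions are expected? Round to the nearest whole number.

33

Invert JC69: p = (3/4)(1 − e^(−4d/3)) = 0.75 × (1 − e^(-0.673333)) = 0.75 × (1 − 0.510006) = 0.367496.
Expected differing sites = pL ≈ 0.367496 × 90 = 33.07464 ≈ 33.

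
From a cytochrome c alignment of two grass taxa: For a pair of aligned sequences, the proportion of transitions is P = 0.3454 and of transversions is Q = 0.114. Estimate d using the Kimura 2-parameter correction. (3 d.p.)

0.882

Under the Kimura two-parameter model, d = −½ ln(1 − 2P − Q) − ¼ ln(1 − 2Q).
1 − 2P − Q = 0.1952, giving −½ ln(0.1952) = 0.816865.
1 − 2Q = 0.772, giving −¼ ln(0.772) = 0.064693.
d = 0.816865 + 0.064693 = 0.881558.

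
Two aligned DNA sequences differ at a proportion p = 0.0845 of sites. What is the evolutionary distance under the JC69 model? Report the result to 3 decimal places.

0.090

d = −(3/4) ln(1 − 4p/3) = −0.75 ln(1 − 0.112667) = −0.75 ln(0.887333)
  = −0.75 × (-0.119535) = 0.089651 substitutions/site.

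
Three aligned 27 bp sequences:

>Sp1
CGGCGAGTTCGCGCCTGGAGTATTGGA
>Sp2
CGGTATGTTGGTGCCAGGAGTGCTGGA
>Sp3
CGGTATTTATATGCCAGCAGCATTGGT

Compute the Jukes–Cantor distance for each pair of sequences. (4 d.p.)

Sp1–Sp2: 8/27 sites differ → p ≈ 0.296296, d = −0.75 ln(1 − 0.395061) = 0.376971 ≈ 0.3770.
Sp1–Sp3: 12/27 sites differ → p ≈ 0.444444, d = −0.75 ln(1 − 0.592592) = 0.673455 ≈ 0.6735.
Sp2–Sp3: 9/27 sites differ → p ≈ 0.333333, d = −0.75 ln(1 − 0.444444) = 0.440839 ≈ 0.4408.

d(Sp1,Sp2) = 0.3770, d(Sp1,Sp3) = 0.6735, d(Sp2,Sp3) = 0.4408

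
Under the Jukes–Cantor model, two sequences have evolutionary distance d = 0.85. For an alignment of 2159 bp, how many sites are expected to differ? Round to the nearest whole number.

1098

Invert JC69: p = (3/4)(1 − e^(−4d/3)) = 0.75 × (1 − e^(-1.133333)) = 0.75 × (1 − 0.321958) = 0.508532.
Expected differing sites = pL ≈ 0.508532 × 2159 = 1097.920588 ≈ 1098.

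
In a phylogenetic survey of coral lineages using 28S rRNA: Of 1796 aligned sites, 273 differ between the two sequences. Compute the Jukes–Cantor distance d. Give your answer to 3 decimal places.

0.170

p = 273/1796 ≈ 0.152004.
d = −(3/4) ln(1 − 4p/3) = −0.75 ln(1 − 0.202672) = −0.75 ln(0.797328)
  = −0.75 × (-0.226489) = 0.169867 substitutions/site.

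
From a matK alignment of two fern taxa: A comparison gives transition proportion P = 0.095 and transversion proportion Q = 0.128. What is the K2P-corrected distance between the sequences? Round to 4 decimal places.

Under the Kimura two-parameter model, d = −½ ln(1 − 2P − Q) − ¼ ln(1 − 2Q).
1 − 2P − Q = 0.682, giving −½ ln(0.682) = 0.191363.
1 − 2Q = 0.744, giving −¼ ln(0.744) = 0.073929.
d = 0.191363 + 0.073929 = 0.265292.

0.2653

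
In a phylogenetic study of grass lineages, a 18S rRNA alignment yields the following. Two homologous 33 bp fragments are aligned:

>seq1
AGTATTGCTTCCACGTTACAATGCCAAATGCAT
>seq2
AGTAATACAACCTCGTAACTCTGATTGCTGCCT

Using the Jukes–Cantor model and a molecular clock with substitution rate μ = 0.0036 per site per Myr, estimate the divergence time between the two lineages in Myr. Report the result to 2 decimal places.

86.87

The sequences differ at 14 of 33 sites, so p = 14/33 ≈ 0.424242.
d = −(3/4) ln(1 − 4p/3) = −0.75 ln(1 − 0.565656) = −0.75 ln(0.434344)
  = −0.75 × (-0.833918) = 0.625439 substitutions/site.
Under a molecular clock d = 2μt, so t = d/(2μ) = 0.625439 / (2 × 0.0036) = 86.87 Myr.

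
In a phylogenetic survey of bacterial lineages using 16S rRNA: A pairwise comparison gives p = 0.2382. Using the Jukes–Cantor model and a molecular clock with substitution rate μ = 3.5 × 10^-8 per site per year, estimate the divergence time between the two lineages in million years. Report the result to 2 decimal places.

d = −(3/4) ln(1 − 4p/3) = −0.75 ln(1 − 0.3176) = −0.75 ln(0.6824)
  = −0.75 × (-0.382139) = 0.286604 substitutions/site.
Under a molecular clock d = 2μt, so t = d/(2μ) = 0.286604 / (2 × 3.5 × 10^-8) = 4.09 million years.

4.09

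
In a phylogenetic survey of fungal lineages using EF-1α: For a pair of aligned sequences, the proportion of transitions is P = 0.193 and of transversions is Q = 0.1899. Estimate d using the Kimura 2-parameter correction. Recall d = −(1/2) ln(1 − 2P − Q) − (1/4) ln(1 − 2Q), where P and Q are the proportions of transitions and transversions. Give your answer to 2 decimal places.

Under the Kimura two-parameter model, d = −½ ln(1 − 2P − Q) − ¼ ln(1 − 2Q).
1 − 2P − Q = 0.4241, giving −½ ln(0.4241) = 0.428893.
1 − 2Q = 0.6202, giving −¼ ln(0.6202) = 0.119428.
d = 0.428893 + 0.119428 = 0.548321.

0.55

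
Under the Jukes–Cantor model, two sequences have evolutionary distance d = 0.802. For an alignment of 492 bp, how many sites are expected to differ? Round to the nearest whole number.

Invert JC69: p = (3/4)(1 − e^(−4d/3)) = 0.75 × (1 − e^(-1.069333)) = 0.75 × (1 − 0.343237) = 0.492572.
Expected differing sites = pL ≈ 0.492572 × 492 = 242.345424 ≈ 242.

242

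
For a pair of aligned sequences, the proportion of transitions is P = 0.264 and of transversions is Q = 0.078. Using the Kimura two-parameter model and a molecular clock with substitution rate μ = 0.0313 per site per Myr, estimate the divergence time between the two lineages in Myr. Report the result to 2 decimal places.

8.12

Under the Kimura two-parameter model, d = −½ ln(1 − 2P − Q) − ¼ ln(1 − 2Q).
1 − 2P − Q = 0.394, giving −½ ln(0.394) = 0.465702.
1 − 2Q = 0.844, giving −¼ ln(0.844) = 0.042401.
d = 0.465702 + 0.042401 = 0.508103.
Under a molecular clock d = 2μt, so t = d/(2μ) = 0.508103 / (2 × 0.0313) = 8.12 Myr.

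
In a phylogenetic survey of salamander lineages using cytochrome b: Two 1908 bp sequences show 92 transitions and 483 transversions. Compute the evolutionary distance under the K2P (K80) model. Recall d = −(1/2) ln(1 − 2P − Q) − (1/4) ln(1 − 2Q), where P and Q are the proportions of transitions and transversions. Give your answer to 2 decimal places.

0.39

P = 92/1908 ≈ 0.048218 and Q = 483/1908 ≈ 0.253145.
Under the Kimura two-parameter model, d = −½ ln(1 − 2P − Q) − ¼ ln(1 − 2Q).
1 − 2P − Q = 0.650419, giving −½ ln(0.650419) = 0.215069.
1 − 2Q = 0.49371, giving −¼ ln(0.49371) = 0.176452.
d = 0.215069 + 0.176452 = 0.391521.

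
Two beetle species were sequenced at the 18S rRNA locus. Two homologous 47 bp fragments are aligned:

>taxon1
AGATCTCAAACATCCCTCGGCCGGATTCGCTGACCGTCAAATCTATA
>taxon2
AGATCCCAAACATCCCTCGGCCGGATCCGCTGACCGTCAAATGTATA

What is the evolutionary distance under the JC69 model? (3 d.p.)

0.067

The sequences differ at 3 of 47 sites (6, 27, 43), so p = 3/47 ≈ 0.06383.
d = −(3/4) ln(1 − 4p/3) = −0.75 ln(1 − 0.085107) = −0.75 ln(0.914893)
  = −0.75 × (-0.088948) = 0.066711 substitutions/site.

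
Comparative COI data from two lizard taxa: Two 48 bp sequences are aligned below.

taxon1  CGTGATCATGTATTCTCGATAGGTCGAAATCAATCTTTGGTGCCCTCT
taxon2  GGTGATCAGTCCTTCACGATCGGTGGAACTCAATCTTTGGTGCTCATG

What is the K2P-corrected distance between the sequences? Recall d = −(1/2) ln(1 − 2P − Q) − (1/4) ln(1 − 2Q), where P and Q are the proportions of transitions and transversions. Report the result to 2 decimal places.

Of 48 sites, 3 differences are transitions and 10 are transversions, so P = 3/48 = 0.0625 and Q = 10/48 ≈ 0.208333.
Under the Kimura two-parameter model, d = −½ ln(1 − 2P − Q) − ¼ ln(1 − 2Q).
1 − 2P − Q = 0.666667, giving −½ ln(0.666667) = 0.202732.
1 − 2Q = 0.583334, giving −¼ ln(0.583334) = 0.134749.
d = 0.202732 + 0.134749 = 0.337481.

0.34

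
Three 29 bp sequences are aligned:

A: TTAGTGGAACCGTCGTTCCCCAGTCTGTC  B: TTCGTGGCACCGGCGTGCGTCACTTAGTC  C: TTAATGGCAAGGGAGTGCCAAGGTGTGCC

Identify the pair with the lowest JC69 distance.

A–B: 9/29 differ, p = 0.310, d = 0.401.
A–C: 12/29 differ, p = 0.414, d = 0.602.
B–C: 13/29 differ, p = 0.448, d = 0.683.
The smallest distance is between A and B.

A and B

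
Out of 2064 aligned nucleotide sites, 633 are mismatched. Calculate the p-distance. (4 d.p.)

p = 633/2064 = 0.306686… ≈ 0.3067 (to 4 d.p.).

0.3067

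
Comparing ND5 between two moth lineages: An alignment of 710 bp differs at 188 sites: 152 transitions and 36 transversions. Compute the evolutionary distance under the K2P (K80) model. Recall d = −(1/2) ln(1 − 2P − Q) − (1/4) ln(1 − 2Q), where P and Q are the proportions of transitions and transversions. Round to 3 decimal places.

0.353

P = 152/710 ≈ 0.214085 and Q = 36/710 ≈ 0.050704.
Under the Kimura two-parameter model, d = −½ ln(1 − 2P − Q) − ¼ ln(1 − 2Q).
1 − 2P − Q = 0.521126, giving −½ ln(0.521126) = 0.325882.
1 − 2Q = 0.898592, giving −¼ ln(0.898592) = 0.026732.
d = 0.325882 + 0.026732 = 0.352614.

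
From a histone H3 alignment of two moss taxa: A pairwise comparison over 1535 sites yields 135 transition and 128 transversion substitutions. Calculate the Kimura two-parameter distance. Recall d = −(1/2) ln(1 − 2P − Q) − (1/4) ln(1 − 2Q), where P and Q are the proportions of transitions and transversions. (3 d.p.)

0.196

P = 135/1535 ≈ 0.087948 and Q = 128/1535 ≈ 0.083388.
Under the Kimura two-parameter model, d = −½ ln(1 − 2P − Q) − ¼ ln(1 − 2Q).
1 − 2P − Q = 0.740716, giving −½ ln(0.740716) = 0.150069.
1 − 2Q = 0.833224, giving −¼ ln(0.833224) = 0.045613.
d = 0.150069 + 0.045613 = 0.195682.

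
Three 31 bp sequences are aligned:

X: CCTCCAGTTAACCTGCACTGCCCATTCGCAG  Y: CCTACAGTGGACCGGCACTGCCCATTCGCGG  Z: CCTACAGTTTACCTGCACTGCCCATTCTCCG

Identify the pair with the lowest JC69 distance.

X and Z

X–Y: 5/31 differ, p = 0.161, d = 0.182.
X–Z: 4/31 differ, p = 0.129, d = 0.142.
Y–Z: 5/31 differ, p = 0.161, d = 0.182.
The smallest distance is between X and Z.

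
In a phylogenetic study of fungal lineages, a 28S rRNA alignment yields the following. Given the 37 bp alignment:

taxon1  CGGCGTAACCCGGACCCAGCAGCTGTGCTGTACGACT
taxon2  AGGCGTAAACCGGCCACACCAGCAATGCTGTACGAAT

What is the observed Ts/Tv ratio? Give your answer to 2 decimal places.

0.14

Transitions are A↔G and C↔T; transversions are all other mismatches.
Transitions: 1. Transversions: 7.
R = 1/7 = 0.142857… ≈ 0.14 (to 2 d.p.).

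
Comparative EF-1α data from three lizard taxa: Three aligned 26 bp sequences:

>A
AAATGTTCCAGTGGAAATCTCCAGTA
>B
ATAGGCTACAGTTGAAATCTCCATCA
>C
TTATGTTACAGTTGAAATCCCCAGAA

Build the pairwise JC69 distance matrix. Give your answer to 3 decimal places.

d(A,B) = 0.334, d(A,C) = 0.276, d(B,C) = 0.276

A–B: 7/26 sites differ → p ≈ 0.269231, d = −0.75 ln(1 − 0.358975) = 0.333515 ≈ 0.334.
A–C: 6/26 sites differ → p ≈ 0.230769, d = −0.75 ln(1 − 0.307692) = 0.275793 ≈ 0.276.
B–C: 6/26 sites differ → p ≈ 0.230769, d = −0.75 ln(1 − 0.307692) = 0.275793 ≈ 0.276.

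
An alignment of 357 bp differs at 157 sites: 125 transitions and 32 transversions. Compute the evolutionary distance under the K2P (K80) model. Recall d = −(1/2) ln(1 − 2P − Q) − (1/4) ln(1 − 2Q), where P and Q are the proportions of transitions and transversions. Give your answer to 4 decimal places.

P = 125/357 ≈ 0.35014 and Q = 32/357 ≈ 0.089636.
Under the Kimura two-parameter model, d = −½ ln(1 − 2P − Q) − ¼ ln(1 − 2Q).
1 − 2P − Q = 0.210084, giving −½ ln(0.210084) = 0.780124.
1 − 2Q = 0.820728, giving −¼ ln(0.820728) = 0.049391.
d = 0.780124 + 0.049391 = 0.829515.

0.8295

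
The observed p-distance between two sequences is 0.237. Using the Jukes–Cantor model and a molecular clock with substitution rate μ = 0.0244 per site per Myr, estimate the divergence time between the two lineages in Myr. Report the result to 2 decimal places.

5.84

d = −(3/4) ln(1 − 4p/3) = −0.75 ln(1 − 0.316) = −0.75 ln(0.684)
  = −0.75 × (-0.379797) = 0.284848 substitutions/site.
Under a molecular clock d = 2μt, so t = d/(2μ) = 0.284848 / (2 × 0.0244) = 5.84 Myr.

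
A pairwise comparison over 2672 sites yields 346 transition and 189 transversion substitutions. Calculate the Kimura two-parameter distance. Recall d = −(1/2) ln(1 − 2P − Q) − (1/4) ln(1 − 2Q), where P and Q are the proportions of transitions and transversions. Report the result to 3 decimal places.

P = 346/2672 ≈ 0.129491 and Q = 189/2672 ≈ 0.070734.
Under the Kimura two-parameter model, d = −½ ln(1 − 2P − Q) − ¼ ln(1 − 2Q).
1 − 2P − Q = 0.670284, giving −½ ln(0.670284) = 0.200027.
1 − 2Q = 0.858532, giving −¼ ln(0.858532) = 0.038133.
d = 0.200027 + 0.038133 = 0.238160.

0.238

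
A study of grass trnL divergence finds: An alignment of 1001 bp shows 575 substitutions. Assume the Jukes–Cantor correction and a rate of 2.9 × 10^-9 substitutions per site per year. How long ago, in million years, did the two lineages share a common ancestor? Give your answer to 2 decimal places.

187.76

p = 575/1001 ≈ 0.574426.
d = −(3/4) ln(1 − 4p/3) = −0.75 ln(1 − 0.765901) = −0.75 ln(0.234099)
  = −0.75 × (-1.452011) = 1.089008 substitutions/site.
Under a molecular clock d = 2μt, so t = d/(2μ) = 1.089008 / (2 × 2.9 × 10^-9) = 187.76 million years.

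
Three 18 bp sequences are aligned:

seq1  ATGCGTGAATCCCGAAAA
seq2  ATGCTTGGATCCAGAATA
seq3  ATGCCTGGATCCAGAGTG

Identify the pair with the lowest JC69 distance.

seq1–seq2: 4/18 differ, p = 0.222, d = 0.264.
seq1–seq3: 6/18 differ, p = 0.333, d = 0.441.
seq2–seq3: 3/18 differ, p = 0.167, d = 0.188.
The smallest distance is between seq2 and seq3.

seq2 and seq3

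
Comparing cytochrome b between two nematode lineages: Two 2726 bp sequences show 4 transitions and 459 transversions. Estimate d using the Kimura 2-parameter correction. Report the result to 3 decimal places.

P = 4/2726 ≈ 0.001467 and Q = 459/2726 ≈ 0.168379.
Under the Kimura two-parameter model, d = −½ ln(1 − 2P − Q) − ¼ ln(1 − 2Q).
1 − 2P − Q = 0.828687, giving −½ ln(0.828687) = 0.093956.
1 − 2Q = 0.663242, giving −¼ ln(0.663242) = 0.102654.
d = 0.093956 + 0.102654 = 0.196610.

0.197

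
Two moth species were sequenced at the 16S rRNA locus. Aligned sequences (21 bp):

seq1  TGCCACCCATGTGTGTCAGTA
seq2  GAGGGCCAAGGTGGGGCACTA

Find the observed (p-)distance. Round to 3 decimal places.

0.476

The sequences differ at 10 of 21 positions (sites 1, 2, 3, 4, 5, 8, 10, 14, 16, 19).
p = 10/21 = 0.476190… ≈ 0.476 (to 3 d.p.).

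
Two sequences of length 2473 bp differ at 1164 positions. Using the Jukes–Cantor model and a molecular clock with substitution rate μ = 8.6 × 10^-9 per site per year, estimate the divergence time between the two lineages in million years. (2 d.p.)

43.07

p = 1164/2473 ≈ 0.470683.
d = −(3/4) ln(1 − 4p/3) = −0.75 ln(1 − 0.627577) = −0.75 ln(0.372423)
  = −0.75 × (-0.987725) = 0.740794 substitutions/site.
Under a molecular clock d = 2μt, so t = d/(2μ) = 0.740794 / (2 × 8.6 × 10^-9) = 43.07 million years.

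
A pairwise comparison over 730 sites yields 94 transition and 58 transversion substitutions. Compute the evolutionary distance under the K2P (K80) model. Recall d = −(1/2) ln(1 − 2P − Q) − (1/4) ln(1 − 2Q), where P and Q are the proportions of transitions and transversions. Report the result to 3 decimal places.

P = 94/730 ≈ 0.128767 and Q = 58/730 ≈ 0.079452.
Under the Kimura two-parameter model, d = −½ ln(1 − 2P − Q) − ¼ ln(1 − 2Q).
1 − 2P − Q = 0.663014, giving −½ ln(0.663014) = 0.205480.
1 − 2Q = 0.841096, giving −¼ ln(0.841096) = 0.043262.
d = 0.205480 + 0.043262 = 0.248742.

0.249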